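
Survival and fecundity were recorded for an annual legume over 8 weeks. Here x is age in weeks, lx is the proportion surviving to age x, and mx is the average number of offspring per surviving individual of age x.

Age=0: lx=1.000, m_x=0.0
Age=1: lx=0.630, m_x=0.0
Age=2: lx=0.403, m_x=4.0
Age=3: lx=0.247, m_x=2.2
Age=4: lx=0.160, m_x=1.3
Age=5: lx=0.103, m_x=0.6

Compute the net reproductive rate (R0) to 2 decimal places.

2.43

lx·mx by age: 0, 0, 1.612, 0.5434, 0.208, 0.0618
R0 = Σ lx·mx = 2.4252 → 2.43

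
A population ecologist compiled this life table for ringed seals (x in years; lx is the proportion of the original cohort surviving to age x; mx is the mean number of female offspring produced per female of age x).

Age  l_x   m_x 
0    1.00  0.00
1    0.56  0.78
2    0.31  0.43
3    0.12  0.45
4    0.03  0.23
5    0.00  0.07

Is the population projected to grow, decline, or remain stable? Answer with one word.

declining

R0 = Σ lx·mx = 0 + 0.4368 + 0.1333 + 0.054 + 0.0069 + 0 = 0.631
R0 < 1, so the population is declining.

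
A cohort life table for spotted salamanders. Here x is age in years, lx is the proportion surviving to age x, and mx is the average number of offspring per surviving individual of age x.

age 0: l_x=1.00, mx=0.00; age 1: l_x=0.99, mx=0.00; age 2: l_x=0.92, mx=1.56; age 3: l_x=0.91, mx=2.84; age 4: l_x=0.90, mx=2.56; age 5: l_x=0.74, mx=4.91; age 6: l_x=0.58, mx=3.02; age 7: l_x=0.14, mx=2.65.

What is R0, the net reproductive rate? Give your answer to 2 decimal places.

12.08

lx·mx by age: 0, 0, 1.4352, 2.5844, 2.304, 3.6334, 1.7516, 0.371
R0 = Σ lx·mx = 12.0796 → 12.08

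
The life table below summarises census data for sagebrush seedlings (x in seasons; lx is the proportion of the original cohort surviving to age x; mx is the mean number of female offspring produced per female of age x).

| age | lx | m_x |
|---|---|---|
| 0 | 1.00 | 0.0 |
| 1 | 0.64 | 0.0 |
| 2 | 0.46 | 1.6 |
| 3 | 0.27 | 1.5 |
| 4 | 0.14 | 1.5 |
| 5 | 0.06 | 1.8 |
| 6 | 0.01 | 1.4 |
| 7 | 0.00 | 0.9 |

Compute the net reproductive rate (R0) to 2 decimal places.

1.47

lx·mx by age: 0, 0, 0.736, 0.405, 0.21, 0.108, 0.014, 0
R0 = Σ lx·mx = 1.473 → 1.47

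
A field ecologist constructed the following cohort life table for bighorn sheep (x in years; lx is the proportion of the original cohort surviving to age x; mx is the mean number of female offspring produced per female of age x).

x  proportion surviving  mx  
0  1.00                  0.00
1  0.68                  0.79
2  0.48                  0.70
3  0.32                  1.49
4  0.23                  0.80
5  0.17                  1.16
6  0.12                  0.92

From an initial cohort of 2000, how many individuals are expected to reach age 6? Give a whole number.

Expected survivors = N0 · l_6 = 2000 × 0.12 = 240 → 240

240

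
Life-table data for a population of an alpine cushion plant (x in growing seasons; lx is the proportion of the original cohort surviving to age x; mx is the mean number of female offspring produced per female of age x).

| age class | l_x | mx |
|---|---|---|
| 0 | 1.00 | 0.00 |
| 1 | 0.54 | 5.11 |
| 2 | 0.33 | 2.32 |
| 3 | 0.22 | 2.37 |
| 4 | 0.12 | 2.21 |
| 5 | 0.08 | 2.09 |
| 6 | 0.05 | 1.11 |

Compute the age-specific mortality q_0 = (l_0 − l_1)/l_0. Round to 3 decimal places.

0.460

q_0 = (l_0 − l_1) / l_0 = (1 − 0.54) / 1
     = 0.46 / 1 = 0.46 → 0.460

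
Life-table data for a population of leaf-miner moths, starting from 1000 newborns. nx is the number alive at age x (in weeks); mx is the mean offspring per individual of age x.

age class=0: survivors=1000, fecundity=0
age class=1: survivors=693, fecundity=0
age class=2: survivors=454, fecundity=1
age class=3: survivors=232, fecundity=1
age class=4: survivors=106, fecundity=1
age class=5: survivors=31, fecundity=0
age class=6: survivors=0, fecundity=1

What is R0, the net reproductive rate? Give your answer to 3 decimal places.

0.792

lx = nx/n0 = nx/1000: 1, 0.693, 0.454, 0.232, 0.106, 0.031, 0
lx·mx by age: 0, 0, 0.454, 0.232, 0.106, 0, 0
R0 = Σ lx·mx = 0.792 → 0.792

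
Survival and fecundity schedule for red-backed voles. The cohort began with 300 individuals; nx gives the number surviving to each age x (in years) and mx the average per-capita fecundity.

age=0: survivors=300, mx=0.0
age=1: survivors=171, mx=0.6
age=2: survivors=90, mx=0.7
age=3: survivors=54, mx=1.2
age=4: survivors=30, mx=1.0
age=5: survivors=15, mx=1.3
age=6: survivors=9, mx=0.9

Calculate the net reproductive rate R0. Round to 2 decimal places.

lx = nx/n0 = nx/300: 1, 0.57, 0.3, 0.18, 0.1, 0.05, 0.03
lx·mx by age: 0, 0.342, 0.21, 0.216, 0.1, 0.065, 0.027
R0 = Σ lx·mx = 0.96 → 0.96

0.96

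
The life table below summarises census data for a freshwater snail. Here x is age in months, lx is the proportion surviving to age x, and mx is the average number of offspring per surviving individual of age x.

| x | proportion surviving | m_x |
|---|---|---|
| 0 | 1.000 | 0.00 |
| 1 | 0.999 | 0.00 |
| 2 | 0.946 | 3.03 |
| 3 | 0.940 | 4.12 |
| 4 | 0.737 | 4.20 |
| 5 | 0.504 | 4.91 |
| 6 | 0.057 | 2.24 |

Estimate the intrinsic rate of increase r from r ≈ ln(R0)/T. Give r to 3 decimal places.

0.731

R0 = Σ lx·mx = 0 + 0 + 2.86638 + 3.8728 + 3.0954 + 2.47464 + 0.12768 = 12.4369
Σ x·lx·mx = 42.87204; T = 42.87204/12.4369 = 3.44716…
r ≈ ln(R0)/T = ln(12.4369)/3.44716… = 0.73123… → 0.731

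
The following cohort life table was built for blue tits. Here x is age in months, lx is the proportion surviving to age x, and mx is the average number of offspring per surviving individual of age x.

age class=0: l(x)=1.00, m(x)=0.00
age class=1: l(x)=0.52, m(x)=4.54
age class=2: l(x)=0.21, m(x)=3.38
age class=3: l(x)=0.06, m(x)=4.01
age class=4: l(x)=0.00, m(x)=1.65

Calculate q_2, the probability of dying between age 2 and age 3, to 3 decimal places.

q_2 = (l_2 − l_3) / l_2 = (0.21 − 0.06) / 0.21
     = 0.15 / 0.21 = 0.714286… → 0.714

0.714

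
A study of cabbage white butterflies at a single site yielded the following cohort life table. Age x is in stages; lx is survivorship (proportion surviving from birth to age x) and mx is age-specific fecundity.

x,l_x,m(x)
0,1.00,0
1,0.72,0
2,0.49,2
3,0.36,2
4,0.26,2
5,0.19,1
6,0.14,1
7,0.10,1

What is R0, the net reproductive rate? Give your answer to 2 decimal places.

lx·mx by age: 0, 0, 0.98, 0.72, 0.52, 0.19, 0.14, 0.1
R0 = Σ lx·mx = 2.65 → 2.65

2.65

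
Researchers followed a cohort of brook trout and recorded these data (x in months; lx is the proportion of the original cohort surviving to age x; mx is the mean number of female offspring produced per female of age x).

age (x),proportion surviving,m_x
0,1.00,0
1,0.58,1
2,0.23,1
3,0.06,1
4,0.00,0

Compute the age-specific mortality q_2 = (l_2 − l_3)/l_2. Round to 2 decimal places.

q_2 = (l_2 − l_3) / l_2 = (0.23 − 0.06) / 0.23
     = 0.17 / 0.23 = 0.73913… → 0.74

0.74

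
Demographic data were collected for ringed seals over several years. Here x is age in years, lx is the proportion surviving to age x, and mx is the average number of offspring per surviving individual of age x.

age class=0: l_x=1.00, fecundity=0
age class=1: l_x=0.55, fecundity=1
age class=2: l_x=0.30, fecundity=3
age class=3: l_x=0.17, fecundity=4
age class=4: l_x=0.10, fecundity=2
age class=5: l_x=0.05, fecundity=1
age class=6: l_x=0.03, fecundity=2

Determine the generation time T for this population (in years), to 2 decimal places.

2.38

lx·mx: 0, 0.55, 0.9, 0.68, 0.2, 0.05, 0.06 → R0 = 2.44
x·lx·mx: 0, 0.55, 1.8, 2.04, 0.8, 0.25, 0.36 → Σ = 5.8
T = 5.8 / 2.44 = 2.377049… → 2.38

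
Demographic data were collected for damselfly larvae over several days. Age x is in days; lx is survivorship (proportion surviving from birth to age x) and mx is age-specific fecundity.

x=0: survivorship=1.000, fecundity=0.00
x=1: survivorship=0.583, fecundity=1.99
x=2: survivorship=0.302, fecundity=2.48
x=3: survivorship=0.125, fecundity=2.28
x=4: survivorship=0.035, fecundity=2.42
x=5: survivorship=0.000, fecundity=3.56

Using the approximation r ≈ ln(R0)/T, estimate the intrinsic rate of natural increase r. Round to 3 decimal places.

0.487

R0 = Σ lx·mx = 0 + 1.16017 + 0.74896 + 0.285 + 0.0847 + 0 = 2.27883
Σ x·lx·mx = 3.85189; T = 3.85189/2.27883 = 1.69029…
r ≈ ln(R0)/T = ln(2.27883)/1.69029… = 0.48729… → 0.487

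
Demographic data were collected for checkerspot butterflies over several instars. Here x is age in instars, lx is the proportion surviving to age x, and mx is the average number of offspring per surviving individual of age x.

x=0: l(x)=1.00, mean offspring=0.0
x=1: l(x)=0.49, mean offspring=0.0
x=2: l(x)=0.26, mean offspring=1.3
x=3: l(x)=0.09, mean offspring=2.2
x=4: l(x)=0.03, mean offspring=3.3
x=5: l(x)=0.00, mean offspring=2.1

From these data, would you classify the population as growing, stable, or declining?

R0 = Σ lx·mx = 0 + 0 + 0.338 + 0.198 + 0.099 + 0 = 0.635
R0 < 1, so the population is declining.

declining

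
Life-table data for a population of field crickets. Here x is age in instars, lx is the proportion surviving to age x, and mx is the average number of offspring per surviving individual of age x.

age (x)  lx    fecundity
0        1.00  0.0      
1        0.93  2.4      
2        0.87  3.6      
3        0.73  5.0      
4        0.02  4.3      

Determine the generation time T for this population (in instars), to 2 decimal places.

2.17

lx·mx: 0, 2.232, 3.132, 3.65, 0.086 → R0 = 9.1
x·lx·mx: 0, 2.232, 6.264, 10.95, 0.344 → Σ = 19.79
T = 19.79 / 9.1 = 2.174725… → 2.17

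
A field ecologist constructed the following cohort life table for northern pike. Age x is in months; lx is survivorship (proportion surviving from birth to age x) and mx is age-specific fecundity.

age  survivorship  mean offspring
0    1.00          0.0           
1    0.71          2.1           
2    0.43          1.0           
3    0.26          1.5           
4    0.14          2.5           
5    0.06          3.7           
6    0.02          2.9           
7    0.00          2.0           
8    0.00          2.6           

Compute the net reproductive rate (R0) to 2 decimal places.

2.94

lx·mx by age: 0, 1.491, 0.43, 0.39, 0.35, 0.222, 0.058, 0, 0
R0 = Σ lx·mx = 2.941 → 2.94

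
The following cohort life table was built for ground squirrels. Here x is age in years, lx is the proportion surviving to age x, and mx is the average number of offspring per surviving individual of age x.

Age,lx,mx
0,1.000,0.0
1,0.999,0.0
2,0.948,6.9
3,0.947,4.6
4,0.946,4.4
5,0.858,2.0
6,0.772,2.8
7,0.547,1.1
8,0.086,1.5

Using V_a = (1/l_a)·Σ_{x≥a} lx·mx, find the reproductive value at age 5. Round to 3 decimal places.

5.371

lx·mx for x ≥ 5: 1.716, 2.1616, 0.6017, 0.129 → sum = 4.6083
V_5 = 4.6083 / l_5 = 4.6083 / 0.858 = 5.370979… → 5.371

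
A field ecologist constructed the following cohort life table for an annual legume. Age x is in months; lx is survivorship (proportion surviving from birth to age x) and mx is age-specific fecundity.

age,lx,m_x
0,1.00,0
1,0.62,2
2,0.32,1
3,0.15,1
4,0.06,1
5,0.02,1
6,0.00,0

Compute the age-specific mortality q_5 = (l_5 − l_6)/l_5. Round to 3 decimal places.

1.000

q_5 = (l_5 − l_6) / l_5 = (0.02 − 0) / 0.02
     = 0.02 / 0.02 = 1 → 1.000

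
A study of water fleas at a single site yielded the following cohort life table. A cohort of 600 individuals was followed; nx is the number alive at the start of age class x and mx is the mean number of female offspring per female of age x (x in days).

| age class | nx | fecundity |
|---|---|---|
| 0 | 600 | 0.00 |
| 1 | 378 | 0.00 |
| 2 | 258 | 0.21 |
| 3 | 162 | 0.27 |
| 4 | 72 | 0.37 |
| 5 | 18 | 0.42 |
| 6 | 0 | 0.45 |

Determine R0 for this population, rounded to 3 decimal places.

lx = nx/n0 = nx/600: 1, 0.63, 0.43, 0.27, 0.12, 0.03, 0
lx·mx by age: 0, 0, 0.0903, 0.0729, 0.0444, 0.0126, 0
R0 = Σ lx·mx = 0.2202 → 0.220

0.220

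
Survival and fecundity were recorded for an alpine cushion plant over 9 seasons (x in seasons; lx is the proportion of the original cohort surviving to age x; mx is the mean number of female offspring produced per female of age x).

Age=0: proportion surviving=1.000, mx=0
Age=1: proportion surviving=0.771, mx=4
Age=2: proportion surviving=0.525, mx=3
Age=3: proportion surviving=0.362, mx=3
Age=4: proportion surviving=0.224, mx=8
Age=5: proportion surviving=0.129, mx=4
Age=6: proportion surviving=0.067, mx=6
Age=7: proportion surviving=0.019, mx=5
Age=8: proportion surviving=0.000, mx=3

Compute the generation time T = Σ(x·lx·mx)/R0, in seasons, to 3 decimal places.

lx·mx: 0, 3.084, 1.575, 1.086, 1.792, 0.516, 0.402, 0.095, 0 → R0 = 8.55
x·lx·mx: 0, 3.084, 3.15, 3.258, 7.168, 2.58, 2.412, 0.665, 0 → Σ = 22.317
T = 22.317 / 8.55 = 2.610175… → 2.610

2.610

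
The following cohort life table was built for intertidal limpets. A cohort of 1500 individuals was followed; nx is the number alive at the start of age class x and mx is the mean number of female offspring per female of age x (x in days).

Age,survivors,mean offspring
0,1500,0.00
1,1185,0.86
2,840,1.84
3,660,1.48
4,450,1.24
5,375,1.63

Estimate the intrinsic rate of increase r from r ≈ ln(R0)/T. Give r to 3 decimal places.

0.437

lx = nx/n0 = nx/1500: 1, 0.79, 0.56, 0.44, 0.3, 0.25
R0 = Σ lx·mx = 0 + 0.6794 + 1.0304 + 0.6512 + 0.372 + 0.4075 = 3.1405
Σ x·lx·mx = 8.2193; T = 8.2193/3.1405 = 2.61719…
r ≈ ln(R0)/T = ln(3.1405)/2.61719… = 0.43726… → 0.437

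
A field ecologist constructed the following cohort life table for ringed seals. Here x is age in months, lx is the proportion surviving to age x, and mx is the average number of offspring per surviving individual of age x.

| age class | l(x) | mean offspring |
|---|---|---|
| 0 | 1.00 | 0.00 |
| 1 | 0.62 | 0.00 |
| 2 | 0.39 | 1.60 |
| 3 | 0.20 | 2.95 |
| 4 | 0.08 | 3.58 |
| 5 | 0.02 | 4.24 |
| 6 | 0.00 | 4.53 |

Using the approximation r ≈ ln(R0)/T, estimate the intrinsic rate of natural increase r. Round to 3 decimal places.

R0 = Σ lx·mx = 0 + 0 + 0.624 + 0.59 + 0.2864 + 0.0848 + 0 = 1.5852
Σ x·lx·mx = 4.5876; T = 4.5876/1.5852 = 2.89402…
r ≈ ln(R0)/T = ln(1.5852)/2.89402… = 0.15919… → 0.159

0.159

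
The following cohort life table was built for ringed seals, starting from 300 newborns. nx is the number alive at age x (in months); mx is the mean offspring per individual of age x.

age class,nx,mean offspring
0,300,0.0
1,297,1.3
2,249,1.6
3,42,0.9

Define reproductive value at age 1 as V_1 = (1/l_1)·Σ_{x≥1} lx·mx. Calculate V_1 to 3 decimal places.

lx = nx/n0 = nx/300: 1, 0.99, 0.83, 0.14
lx·mx for x ≥ 1: 1.287, 1.328, 0.126 → sum = 2.741
V_1 = 2.741 / l_1 = 2.741 / 0.99 = 2.768687… → 2.769

2.769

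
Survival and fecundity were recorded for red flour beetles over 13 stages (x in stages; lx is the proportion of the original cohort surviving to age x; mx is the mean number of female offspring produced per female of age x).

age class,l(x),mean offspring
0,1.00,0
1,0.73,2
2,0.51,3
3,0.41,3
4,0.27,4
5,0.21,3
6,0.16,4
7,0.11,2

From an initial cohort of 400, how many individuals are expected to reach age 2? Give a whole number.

Expected survivors = N0 · l_2 = 400 × 0.51 = 204 → 204

204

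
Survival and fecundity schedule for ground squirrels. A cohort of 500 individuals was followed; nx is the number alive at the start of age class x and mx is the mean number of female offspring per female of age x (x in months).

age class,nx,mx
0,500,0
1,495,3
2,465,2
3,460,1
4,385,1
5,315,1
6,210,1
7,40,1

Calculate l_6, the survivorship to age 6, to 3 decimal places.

0.420

l_6 = n_6/n_0 = 210/500 = 0.42 → 0.420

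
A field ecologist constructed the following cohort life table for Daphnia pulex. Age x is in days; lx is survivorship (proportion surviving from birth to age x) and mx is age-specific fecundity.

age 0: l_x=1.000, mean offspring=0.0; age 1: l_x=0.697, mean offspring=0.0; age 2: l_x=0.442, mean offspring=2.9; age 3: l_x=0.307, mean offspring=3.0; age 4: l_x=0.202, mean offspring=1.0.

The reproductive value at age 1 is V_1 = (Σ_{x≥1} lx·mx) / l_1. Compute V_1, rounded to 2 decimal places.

lx·mx for x ≥ 1: 0, 1.2818, 0.921, 0.202 → sum = 2.4048
V_1 = 2.4048 / l_1 = 2.4048 / 0.697 = 3.450215… → 3.45

3.45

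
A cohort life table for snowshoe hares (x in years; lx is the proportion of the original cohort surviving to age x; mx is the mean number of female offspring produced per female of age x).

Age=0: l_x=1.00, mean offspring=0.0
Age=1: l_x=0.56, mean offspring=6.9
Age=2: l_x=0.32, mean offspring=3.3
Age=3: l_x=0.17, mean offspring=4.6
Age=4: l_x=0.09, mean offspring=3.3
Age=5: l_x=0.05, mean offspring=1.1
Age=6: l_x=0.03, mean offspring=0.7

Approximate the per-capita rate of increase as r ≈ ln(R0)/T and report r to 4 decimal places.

R0 = Σ lx·mx = 0 + 3.864 + 1.056 + 0.782 + 0.297 + 0.055 + 0.021 = 6.075
Σ x·lx·mx = 9.911; T = 9.911/6.075 = 1.63144…
r ≈ ln(R0)/T = ln(6.075)/1.63144… = 1.105883… → 1.1059

1.1059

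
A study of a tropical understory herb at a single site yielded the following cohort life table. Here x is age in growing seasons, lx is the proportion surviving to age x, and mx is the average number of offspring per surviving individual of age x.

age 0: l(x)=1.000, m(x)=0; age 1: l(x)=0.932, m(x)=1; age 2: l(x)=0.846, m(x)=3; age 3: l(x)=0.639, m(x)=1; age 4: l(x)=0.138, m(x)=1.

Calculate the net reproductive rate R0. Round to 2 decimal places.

4.25

lx·mx by age: 0, 0.932, 2.538, 0.639, 0.138
R0 = Σ lx·mx = 4.247 → 4.25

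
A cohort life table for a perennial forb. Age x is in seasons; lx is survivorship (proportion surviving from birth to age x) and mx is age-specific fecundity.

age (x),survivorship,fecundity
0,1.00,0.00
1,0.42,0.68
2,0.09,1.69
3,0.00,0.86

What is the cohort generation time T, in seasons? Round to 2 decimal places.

1.35

lx·mx: 0, 0.2856, 0.1521, 0 → R0 = 0.4377
x·lx·mx: 0, 0.2856, 0.3042, 0 → Σ = 0.5898
T = 0.5898 / 0.4377 = 1.347498… → 1.35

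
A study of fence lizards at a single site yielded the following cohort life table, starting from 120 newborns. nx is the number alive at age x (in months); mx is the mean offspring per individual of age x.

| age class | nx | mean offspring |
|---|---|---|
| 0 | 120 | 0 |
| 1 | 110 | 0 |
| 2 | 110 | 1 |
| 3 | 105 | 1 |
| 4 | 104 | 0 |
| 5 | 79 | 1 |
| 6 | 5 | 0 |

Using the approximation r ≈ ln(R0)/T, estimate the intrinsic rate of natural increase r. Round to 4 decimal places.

lx = nx/n0 = nx/120: 1, 0.91667…, 0.91667…, 0.875, 0.86667…, 0.65833…, 0.04167…
R0 = Σ lx·mx = 0 + 0 + 0.91667… + 0.875 + 0 + 0.65833… + 0 = 2.45…
Σ x·lx·mx = 7.75…; T = 7.75…/2.45… = 3.16327…
r ≈ ln(R0)/T = ln(2.45…)/3.16327… = 0.283279… → 0.2833

0.2833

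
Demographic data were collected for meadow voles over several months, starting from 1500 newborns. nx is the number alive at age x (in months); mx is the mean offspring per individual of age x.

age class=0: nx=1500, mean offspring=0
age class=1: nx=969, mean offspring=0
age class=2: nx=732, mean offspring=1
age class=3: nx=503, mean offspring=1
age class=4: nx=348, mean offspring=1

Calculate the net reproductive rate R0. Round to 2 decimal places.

1.06

lx = nx/n0 = nx/1500: 1, 0.646, 0.488, 0.33533…, 0.232
lx·mx by age: 0, 0, 0.488, 0.335333…, 0.232
R0 = Σ lx·mx = 1.055333… → 1.06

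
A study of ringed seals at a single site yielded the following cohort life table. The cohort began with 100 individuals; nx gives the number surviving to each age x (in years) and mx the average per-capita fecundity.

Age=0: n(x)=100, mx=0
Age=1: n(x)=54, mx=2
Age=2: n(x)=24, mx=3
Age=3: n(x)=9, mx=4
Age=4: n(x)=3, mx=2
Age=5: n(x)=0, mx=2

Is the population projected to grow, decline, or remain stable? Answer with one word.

growing

lx = nx/n0 = nx/100: 1, 0.54, 0.24, 0.09, 0.03, 0
R0 = Σ lx·mx = 0 + 1.08 + 0.72 + 0.36 + 0.06 + 0 = 2.22
R0 > 1, so the population is growing.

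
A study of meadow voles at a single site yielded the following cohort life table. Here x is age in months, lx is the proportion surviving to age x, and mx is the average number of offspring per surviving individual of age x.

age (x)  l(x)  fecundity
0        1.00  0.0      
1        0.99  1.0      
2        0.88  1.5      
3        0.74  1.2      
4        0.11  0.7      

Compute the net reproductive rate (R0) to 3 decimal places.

lx·mx by age: 0, 0.99, 1.32, 0.888, 0.077
R0 = Σ lx·mx = 3.275 → 3.275

3.275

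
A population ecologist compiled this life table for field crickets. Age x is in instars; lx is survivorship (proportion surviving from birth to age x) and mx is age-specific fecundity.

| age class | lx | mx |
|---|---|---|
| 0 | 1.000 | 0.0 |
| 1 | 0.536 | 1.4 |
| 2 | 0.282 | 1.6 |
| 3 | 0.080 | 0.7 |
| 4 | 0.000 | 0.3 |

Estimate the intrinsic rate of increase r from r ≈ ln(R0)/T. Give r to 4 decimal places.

0.1583

R0 = Σ lx·mx = 0 + 0.7504 + 0.4512 + 0.056 + 0 = 1.2576
Σ x·lx·mx = 1.8208; T = 1.8208/1.2576 = 1.44784…
r ≈ ln(R0)/T = ln(1.2576)/1.44784… = 0.158309… → 0.1583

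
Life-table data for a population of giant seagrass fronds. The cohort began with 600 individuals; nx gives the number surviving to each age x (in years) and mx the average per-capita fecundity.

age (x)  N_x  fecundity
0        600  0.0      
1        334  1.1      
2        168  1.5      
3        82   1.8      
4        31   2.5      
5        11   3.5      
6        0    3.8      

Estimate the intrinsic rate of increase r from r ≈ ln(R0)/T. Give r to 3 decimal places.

0.188

lx = nx/n0 = nx/600: 1, 0.55667…, 0.28, 0.13667…, 0.05167…, 0.01833…, 0
R0 = Σ lx·mx = 0 + 0.61233… + 0.42 + 0.246… + 0.12917… + 0.06417… + 0 = 1.471667…
Σ x·lx·mx = 3.027833…; T = 3.027833…/1.471667… = 2.05742…
r ≈ ln(R0)/T = ln(1.471667…)/2.05742… = 0.18781… → 0.188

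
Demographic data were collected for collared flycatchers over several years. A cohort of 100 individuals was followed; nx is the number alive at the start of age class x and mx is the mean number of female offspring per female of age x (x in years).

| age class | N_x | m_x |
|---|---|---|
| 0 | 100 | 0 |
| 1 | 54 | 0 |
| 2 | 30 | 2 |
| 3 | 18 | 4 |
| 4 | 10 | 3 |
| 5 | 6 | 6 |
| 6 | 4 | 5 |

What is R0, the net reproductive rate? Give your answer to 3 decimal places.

lx = nx/n0 = nx/100: 1, 0.54, 0.3, 0.18, 0.1, 0.06, 0.04
lx·mx by age: 0, 0, 0.6, 0.72, 0.3, 0.36, 0.2
R0 = Σ lx·mx = 2.18 → 2.180

2.180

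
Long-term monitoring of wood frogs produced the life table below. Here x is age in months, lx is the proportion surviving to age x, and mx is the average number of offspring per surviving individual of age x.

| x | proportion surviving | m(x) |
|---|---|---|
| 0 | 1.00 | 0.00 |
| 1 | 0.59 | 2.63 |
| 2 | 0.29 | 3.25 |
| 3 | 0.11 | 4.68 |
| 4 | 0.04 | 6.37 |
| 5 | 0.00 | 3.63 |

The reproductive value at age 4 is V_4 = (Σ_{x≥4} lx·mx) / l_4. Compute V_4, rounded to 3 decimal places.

6.370

lx·mx for x ≥ 4: 0.2548, 0 → sum = 0.2548
V_4 = 0.2548 / l_4 = 0.2548 / 0.04 = 6.37 → 6.370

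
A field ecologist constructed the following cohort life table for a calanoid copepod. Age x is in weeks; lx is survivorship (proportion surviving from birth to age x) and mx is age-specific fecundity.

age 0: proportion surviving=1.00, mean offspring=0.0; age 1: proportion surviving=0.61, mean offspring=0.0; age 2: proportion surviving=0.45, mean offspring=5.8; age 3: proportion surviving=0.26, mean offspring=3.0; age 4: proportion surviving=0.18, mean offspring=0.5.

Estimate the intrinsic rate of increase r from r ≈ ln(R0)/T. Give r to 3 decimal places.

R0 = Σ lx·mx = 0 + 0 + 2.61 + 0.78 + 0.09 = 3.48
Σ x·lx·mx = 7.92; T = 7.92/3.48 = 2.27586…
r ≈ ln(R0)/T = ln(3.48)/2.27586… = 0.54794… → 0.548

0.548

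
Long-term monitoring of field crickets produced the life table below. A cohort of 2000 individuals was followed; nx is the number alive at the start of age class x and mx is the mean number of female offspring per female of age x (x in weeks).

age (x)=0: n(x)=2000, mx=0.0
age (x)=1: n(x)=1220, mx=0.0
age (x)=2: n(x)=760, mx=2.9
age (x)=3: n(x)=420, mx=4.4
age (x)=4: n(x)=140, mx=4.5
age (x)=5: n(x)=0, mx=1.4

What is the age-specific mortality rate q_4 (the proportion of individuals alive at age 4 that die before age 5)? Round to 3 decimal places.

lx = nx/n0 = nx/2000: 1, 0.61, 0.38, 0.21, 0.07, 0
q_4 = (l_4 − l_5) / l_4 = (0.07 − 0) / 0.07
     = 0.07 / 0.07 = 1 → 1.000

1.000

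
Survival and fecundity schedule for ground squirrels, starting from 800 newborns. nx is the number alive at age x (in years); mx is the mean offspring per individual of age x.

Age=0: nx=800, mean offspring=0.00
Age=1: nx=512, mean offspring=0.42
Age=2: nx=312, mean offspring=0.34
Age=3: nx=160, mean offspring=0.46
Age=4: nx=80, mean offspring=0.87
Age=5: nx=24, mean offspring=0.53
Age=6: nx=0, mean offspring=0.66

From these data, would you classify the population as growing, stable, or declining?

lx = nx/n0 = nx/800: 1, 0.64, 0.39, 0.2, 0.1, 0.03, 0
R0 = Σ lx·mx = 0 + 0.2688 + 0.1326 + 0.092 + 0.087 + 0.0159 + 0 = 0.5963
R0 < 1, so the population is declining.

declining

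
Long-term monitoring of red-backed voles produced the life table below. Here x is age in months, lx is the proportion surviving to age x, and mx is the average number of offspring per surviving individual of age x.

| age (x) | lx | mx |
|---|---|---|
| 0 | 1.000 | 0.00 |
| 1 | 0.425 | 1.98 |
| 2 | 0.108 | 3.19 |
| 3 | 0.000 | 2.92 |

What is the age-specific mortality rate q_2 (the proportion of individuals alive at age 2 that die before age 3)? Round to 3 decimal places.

q_2 = (l_2 − l_3) / l_2 = (0.108 − 0) / 0.108
     = 0.108 / 0.108 = 1 → 1.000

1.000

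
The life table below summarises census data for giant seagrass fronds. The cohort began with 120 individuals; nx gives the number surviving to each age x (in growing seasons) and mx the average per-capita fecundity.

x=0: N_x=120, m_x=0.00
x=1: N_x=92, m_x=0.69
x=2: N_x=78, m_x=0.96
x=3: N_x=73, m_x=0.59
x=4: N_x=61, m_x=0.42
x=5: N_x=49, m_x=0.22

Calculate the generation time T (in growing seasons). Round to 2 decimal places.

lx = nx/n0 = nx/120: 1, 0.76667…, 0.65, 0.60833…, 0.50833…, 0.40833…
lx·mx: 0, 0.529…, 0.624, 0.358917…, 0.2135…, 0.089833… → R0 = 1.81525…
x·lx·mx: 0, 0.529…, 1.248, 1.07675…, 0.854…, 0.449167… → Σ = 4.156917…
T = 4.156917… / 1.81525… = 2.289997… → 2.29

2.29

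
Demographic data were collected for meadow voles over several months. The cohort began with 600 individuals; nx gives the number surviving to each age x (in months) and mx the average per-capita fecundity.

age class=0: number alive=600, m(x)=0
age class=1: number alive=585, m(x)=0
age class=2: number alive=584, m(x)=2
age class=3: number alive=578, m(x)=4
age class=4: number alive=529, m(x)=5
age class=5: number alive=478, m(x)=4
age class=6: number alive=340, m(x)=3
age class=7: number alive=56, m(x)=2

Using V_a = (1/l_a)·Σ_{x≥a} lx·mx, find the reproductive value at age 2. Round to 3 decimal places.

lx = nx/n0 = nx/600: 1, 0.975, 0.97333…, 0.96333…, 0.88167…, 0.79667…, 0.56667…, 0.09333…
lx·mx for x ≥ 2: 1.946667…, 3.853333…, 4.408333…, 3.186667…, 1.7…, 0.186667… → sum = 15.281667…
V_2 = 15.281667… / l_2 = 15.281667… / 0.973333… = 15.700342… → 15.700

15.700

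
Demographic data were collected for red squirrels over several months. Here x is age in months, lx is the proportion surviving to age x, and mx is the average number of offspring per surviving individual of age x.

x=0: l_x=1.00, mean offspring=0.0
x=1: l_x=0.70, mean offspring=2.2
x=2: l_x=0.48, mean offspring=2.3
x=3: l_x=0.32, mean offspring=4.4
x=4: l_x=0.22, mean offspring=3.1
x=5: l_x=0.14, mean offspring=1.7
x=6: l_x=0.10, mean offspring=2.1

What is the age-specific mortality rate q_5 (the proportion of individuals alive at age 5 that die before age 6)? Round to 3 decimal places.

q_5 = (l_5 − l_6) / l_5 = (0.14 − 0.1) / 0.14
     = 0.04 / 0.14 = 0.285714… → 0.286

0.286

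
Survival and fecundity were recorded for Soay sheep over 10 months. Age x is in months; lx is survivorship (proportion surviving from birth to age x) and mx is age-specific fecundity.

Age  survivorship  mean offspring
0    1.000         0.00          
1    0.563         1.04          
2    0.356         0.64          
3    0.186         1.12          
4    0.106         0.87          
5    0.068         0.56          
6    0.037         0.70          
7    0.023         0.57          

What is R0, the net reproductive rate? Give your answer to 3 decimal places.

1.191

lx·mx by age: 0, 0.58552, 0.22784, 0.20832, 0.09222, 0.03808, 0.0259, 0.01311
R0 = Σ lx·mx = 1.19099 → 1.191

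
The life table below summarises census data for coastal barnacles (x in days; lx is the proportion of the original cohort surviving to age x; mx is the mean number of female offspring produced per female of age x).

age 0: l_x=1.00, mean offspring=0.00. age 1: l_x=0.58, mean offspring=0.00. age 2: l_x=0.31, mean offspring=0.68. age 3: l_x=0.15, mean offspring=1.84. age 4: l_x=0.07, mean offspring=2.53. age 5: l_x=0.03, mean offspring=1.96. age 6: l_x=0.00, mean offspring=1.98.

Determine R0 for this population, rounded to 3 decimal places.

lx·mx by age: 0, 0, 0.2108, 0.276, 0.1771, 0.0588, 0
R0 = Σ lx·mx = 0.7227 → 0.723

0.723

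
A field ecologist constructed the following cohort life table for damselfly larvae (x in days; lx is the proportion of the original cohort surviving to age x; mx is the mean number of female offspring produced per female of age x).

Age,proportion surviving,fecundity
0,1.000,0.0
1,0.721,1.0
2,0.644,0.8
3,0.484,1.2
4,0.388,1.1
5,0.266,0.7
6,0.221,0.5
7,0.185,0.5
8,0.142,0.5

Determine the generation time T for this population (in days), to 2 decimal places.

lx·mx: 0, 0.721, 0.5152, 0.5808, 0.4268, 0.1862, 0.1105, 0.0925, 0.071 → R0 = 2.704
x·lx·mx: 0, 0.721, 1.0304, 1.7424, 1.7072, 0.931, 0.663, 0.6475, 0.568 → Σ = 8.0105
T = 8.0105 / 2.704 = 2.962463… → 2.96

2.96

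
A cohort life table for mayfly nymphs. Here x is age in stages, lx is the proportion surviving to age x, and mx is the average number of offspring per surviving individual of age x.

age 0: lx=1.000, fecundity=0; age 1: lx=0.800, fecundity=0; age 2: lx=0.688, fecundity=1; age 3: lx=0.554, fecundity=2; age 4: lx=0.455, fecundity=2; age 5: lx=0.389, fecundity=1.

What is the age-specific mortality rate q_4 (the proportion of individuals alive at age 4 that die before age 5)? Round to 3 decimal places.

q_4 = (l_4 − l_5) / l_4 = (0.455 − 0.389) / 0.455
     = 0.066 / 0.455 = 0.145055… → 0.145

0.145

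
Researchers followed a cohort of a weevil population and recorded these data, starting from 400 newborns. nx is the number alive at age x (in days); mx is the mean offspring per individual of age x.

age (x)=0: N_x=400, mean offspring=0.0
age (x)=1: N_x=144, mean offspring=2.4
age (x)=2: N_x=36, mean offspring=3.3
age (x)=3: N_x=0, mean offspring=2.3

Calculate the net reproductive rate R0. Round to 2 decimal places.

1.16

lx = nx/n0 = nx/400: 1, 0.36, 0.09, 0
lx·mx by age: 0, 0.864, 0.297, 0
R0 = Σ lx·mx = 1.161 → 1.16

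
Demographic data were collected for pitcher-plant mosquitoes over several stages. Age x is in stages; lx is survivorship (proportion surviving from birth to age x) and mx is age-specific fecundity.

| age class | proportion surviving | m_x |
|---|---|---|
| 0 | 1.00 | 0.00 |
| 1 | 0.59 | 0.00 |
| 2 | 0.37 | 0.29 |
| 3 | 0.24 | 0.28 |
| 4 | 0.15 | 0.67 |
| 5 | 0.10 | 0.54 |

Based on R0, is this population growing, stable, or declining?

R0 = Σ lx·mx = 0 + 0 + 0.1073 + 0.0672 + 0.1005 + 0.054 = 0.329
R0 < 1, so the population is declining.

declining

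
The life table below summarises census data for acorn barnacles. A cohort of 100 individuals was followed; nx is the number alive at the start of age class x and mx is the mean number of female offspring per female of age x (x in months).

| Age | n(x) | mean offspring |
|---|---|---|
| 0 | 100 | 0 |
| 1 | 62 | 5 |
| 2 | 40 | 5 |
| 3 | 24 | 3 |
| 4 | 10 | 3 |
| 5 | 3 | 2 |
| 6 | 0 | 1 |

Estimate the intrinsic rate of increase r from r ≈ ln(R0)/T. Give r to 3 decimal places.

lx = nx/n0 = nx/100: 1, 0.62, 0.4, 0.24, 0.1, 0.03, 0
R0 = Σ lx·mx = 0 + 3.1 + 2 + 0.72 + 0.3 + 0.06 + 0 = 6.18
Σ x·lx·mx = 10.76; T = 10.76/6.18 = 1.7411…
r ≈ ln(R0)/T = ln(6.18)/1.7411… = 1.04607… → 1.046

1.046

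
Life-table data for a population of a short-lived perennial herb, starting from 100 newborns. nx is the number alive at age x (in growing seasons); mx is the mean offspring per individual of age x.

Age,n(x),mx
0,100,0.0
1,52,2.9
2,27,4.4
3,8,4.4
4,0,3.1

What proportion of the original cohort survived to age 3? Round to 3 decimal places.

l_3 = n_3/n_0 = 8/100 = 0.08 → 0.080

0.080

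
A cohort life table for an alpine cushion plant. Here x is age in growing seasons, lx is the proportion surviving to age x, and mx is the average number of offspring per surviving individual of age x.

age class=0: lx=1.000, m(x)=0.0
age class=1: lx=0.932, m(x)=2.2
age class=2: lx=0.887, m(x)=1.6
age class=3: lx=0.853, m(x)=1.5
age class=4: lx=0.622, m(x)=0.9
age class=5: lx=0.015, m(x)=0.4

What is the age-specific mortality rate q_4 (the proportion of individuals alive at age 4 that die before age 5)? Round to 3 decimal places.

0.976

q_4 = (l_4 − l_5) / l_4 = (0.622 − 0.015) / 0.622
     = 0.607 / 0.622 = 0.975884… → 0.976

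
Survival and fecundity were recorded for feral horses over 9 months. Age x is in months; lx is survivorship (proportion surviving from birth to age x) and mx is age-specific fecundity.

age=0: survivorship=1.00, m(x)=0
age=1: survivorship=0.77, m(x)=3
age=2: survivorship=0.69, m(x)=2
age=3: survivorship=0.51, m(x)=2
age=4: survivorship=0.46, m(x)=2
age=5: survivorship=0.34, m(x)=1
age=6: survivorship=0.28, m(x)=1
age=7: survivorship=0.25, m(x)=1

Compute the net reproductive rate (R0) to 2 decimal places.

lx·mx by age: 0, 2.31, 1.38, 1.02, 0.92, 0.34, 0.28, 0.25
R0 = Σ lx·mx = 6.5 → 6.50

6.50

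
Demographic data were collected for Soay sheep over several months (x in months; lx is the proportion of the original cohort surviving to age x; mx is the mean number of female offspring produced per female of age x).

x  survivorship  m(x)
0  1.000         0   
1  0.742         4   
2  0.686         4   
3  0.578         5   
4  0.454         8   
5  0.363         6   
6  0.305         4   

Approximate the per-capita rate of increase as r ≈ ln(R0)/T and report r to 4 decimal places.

R0 = Σ lx·mx = 0 + 2.968 + 2.744 + 2.89 + 3.632 + 2.178 + 1.22 = 15.632
Σ x·lx·mx = 49.864; T = 49.864/15.632 = 3.18987…
r ≈ ln(R0)/T = ln(15.632)/3.18987… = 0.861892… → 0.8619

0.8619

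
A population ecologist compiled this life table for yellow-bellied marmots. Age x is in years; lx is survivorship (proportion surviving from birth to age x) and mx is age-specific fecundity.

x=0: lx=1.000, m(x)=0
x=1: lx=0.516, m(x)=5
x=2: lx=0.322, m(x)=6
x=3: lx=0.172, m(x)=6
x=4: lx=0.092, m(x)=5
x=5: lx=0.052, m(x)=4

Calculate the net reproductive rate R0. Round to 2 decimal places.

6.21

lx·mx by age: 0, 2.58, 1.932, 1.032, 0.46, 0.208
R0 = Σ lx·mx = 6.212 → 6.21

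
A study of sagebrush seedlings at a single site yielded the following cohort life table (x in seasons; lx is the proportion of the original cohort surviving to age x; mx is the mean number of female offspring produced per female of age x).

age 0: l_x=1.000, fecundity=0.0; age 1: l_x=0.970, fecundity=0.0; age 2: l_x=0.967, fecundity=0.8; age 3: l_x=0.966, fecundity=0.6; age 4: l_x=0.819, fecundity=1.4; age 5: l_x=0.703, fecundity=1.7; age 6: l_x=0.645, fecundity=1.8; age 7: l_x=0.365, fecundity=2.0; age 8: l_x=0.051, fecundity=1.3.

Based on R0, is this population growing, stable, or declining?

growing

R0 = Σ lx·mx = 0 + 0 + 0.7736 + 0.5796 + 1.1466 + 1.1951 + 1.161 + 0.73 + 0.0663 = 5.6522
R0 > 1, so the population is growing.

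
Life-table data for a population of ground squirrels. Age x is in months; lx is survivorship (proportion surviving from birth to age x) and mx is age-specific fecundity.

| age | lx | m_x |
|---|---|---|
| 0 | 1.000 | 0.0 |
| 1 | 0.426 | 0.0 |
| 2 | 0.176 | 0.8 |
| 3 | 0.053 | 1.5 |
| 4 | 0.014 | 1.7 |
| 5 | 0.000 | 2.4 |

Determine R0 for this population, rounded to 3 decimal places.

0.244

lx·mx by age: 0, 0, 0.1408, 0.0795, 0.0238, 0
R0 = Σ lx·mx = 0.2441 → 0.244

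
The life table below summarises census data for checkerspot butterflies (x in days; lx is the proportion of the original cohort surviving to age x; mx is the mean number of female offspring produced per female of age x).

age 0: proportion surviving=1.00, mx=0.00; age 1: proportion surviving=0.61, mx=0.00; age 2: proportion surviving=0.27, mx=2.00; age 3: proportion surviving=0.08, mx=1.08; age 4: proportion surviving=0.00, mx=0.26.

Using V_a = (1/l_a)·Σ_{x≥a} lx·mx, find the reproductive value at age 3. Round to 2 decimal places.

1.08

lx·mx for x ≥ 3: 0.0864, 0 → sum = 0.0864
V_3 = 0.0864 / l_3 = 0.0864 / 0.08 = 1.08 → 1.08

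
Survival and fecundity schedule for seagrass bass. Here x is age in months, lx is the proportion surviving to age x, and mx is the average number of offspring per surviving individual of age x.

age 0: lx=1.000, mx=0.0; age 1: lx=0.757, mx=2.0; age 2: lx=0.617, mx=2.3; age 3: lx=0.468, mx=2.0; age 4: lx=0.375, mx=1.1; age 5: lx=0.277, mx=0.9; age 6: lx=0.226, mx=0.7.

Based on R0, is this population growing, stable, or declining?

R0 = Σ lx·mx = 0 + 1.514 + 1.4191 + 0.936 + 0.4125 + 0.2493 + 0.1582 = 4.6891
R0 > 1, so the population is growing.

growing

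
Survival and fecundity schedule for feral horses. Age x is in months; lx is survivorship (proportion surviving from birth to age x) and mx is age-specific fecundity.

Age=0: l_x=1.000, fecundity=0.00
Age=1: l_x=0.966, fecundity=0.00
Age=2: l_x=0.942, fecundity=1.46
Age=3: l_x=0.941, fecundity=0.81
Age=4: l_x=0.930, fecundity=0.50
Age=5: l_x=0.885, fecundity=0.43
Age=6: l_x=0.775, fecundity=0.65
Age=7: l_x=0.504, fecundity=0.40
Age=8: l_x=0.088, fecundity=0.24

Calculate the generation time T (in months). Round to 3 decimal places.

3.613

lx·mx: 0, 0, 1.37532, 0.76221, 0.465, 0.38055, 0.50375, 0.2016, 0.02112 → R0 = 3.70955
x·lx·mx: 0, 0, 2.75064, 2.28663, 1.86, 1.90275, 3.0225, 1.4112, 0.16896 → Σ = 13.40268
T = 13.40268 / 3.70955 = 3.61302… → 3.613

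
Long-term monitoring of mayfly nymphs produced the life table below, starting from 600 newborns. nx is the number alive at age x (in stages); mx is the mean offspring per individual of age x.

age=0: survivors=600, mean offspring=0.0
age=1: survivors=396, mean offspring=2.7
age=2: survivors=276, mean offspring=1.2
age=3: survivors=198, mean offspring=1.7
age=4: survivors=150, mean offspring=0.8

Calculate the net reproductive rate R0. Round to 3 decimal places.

3.095

lx = nx/n0 = nx/600: 1, 0.66, 0.46, 0.33, 0.25
lx·mx by age: 0, 1.782, 0.552, 0.561, 0.2
R0 = Σ lx·mx = 3.095 → 3.095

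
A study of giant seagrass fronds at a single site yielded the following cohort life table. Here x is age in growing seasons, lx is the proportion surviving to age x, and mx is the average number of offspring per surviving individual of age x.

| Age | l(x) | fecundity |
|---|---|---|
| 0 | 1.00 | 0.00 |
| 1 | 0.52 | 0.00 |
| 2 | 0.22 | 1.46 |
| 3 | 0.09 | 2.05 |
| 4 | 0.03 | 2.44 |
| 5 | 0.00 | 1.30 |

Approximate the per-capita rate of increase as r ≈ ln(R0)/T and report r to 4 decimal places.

R0 = Σ lx·mx = 0 + 0 + 0.3212 + 0.1845 + 0.0732 + 0 = 0.5789
Σ x·lx·mx = 1.4887; T = 1.4887/0.5789 = 2.5716…
r ≈ ln(R0)/T = ln(0.5789)/2.5716… = -0.212562… → -0.2126

-0.2126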